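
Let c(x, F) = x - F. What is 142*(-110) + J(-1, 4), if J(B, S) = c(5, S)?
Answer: -15619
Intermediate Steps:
J(B, S) = 5 - S
142*(-110) + J(-1, 4) = 142*(-110) + (5 - 1*4) = -15620 + (5 - 4) = -15620 + 1 = -15619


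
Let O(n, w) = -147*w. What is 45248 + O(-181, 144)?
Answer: 24080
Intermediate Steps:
45248 + O(-181, 144) = 45248 - 147*144 = 45248 - 21168 = 24080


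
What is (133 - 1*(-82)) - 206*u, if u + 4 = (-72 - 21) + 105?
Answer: -1433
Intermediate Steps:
u = 8 (u = -4 + ((-72 - 21) + 105) = -4 + (-93 + 105) = -4 + 12 = 8)
(133 - 1*(-82)) - 206*u = (133 - 1*(-82)) - 206*8 = (133 + 82) - 1648 = 215 - 1648 = -1433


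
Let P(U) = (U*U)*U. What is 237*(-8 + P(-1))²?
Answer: 19197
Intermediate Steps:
P(U) = U³ (P(U) = U²*U = U³)
237*(-8 + P(-1))² = 237*(-8 + (-1)³)² = 237*(-8 - 1)² = 237*(-9)² = 237*81 = 19197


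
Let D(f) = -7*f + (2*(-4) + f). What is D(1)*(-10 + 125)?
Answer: -1610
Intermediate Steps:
D(f) = -8 - 6*f (D(f) = -7*f + (-8 + f) = -8 - 6*f)
D(1)*(-10 + 125) = (-8 - 6*1)*(-10 + 125) = (-8 - 6)*115 = -14*115 = -1610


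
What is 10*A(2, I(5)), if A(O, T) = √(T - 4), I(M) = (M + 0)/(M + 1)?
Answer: 5*I*√114/3 ≈ 17.795*I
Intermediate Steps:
I(M) = M/(1 + M)
A(O, T) = √(-4 + T)
10*A(2, I(5)) = 10*√(-4 + 5/(1 + 5)) = 10*√(-4 + 5/6) = 10*√(-4 + 5*(⅙)) = 10*√(-4 + ⅚) = 10*√(-19/6) = 10*(I*√114/6) = 5*I*√114/3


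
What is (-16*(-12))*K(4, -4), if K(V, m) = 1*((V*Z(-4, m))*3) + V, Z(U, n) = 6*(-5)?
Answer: -68352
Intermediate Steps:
Z(U, n) = -30
K(V, m) = -89*V (K(V, m) = 1*((V*(-30))*3) + V = 1*(-30*V*3) + V = 1*(-90*V) + V = -90*V + V = -89*V)
(-16*(-12))*K(4, -4) = (-16*(-12))*(-89*4) = 192*(-356) = -68352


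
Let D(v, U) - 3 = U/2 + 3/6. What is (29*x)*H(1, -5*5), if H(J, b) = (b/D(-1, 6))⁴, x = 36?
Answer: 6525000000/28561 ≈ 2.2846e+5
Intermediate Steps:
D(v, U) = 7/2 + U/2 (D(v, U) = 3 + (U/2 + 3/6) = 3 + (U*(½) + 3*(⅙)) = 3 + (U/2 + ½) = 3 + (½ + U/2) = 7/2 + U/2)
H(J, b) = 16*b⁴/28561 (H(J, b) = (b/(7/2 + (½)*6))⁴ = (b/(7/2 + 3))⁴ = (b/(13/2))⁴ = (b*(2/13))⁴ = (2*b/13)⁴ = 16*b⁴/28561)
(29*x)*H(1, -5*5) = (29*36)*(16*(-5*5)⁴/28561) = 1044*((16/28561)*(-25)⁴) = 1044*((16/28561)*390625) = 1044*(6250000/28561) = 6525000000/28561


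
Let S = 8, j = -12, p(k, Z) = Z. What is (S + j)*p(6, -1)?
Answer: 4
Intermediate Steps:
(S + j)*p(6, -1) = (8 - 12)*(-1) = -4*(-1) = 4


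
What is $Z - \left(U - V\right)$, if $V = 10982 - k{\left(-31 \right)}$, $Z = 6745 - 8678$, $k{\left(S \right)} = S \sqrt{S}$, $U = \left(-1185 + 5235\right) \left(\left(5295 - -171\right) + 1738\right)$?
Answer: $-29167151 + 31 i \sqrt{31} \approx -2.9167 \cdot 10^{7} + 172.6 i$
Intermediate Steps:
$U = 29176200$ ($U = 4050 \left(\left(5295 + 171\right) + 1738\right) = 4050 \left(5466 + 1738\right) = 4050 \cdot 7204 = 29176200$)
$k{\left(S \right)} = S^{\frac{3}{2}}$
$Z = -1933$ ($Z = 6745 - 8678 = -1933$)
$V = 10982 + 31 i \sqrt{31}$ ($V = 10982 - \left(-31\right)^{\frac{3}{2}} = 10982 - - 31 i \sqrt{31} = 10982 + 31 i \sqrt{31} \approx 10982.0 + 172.6 i$)
$Z - \left(U - V\right) = -1933 + \left(\left(10982 + 31 i \sqrt{31}\right) - 29176200\right) = -1933 - \left(29165218 - 31 i \sqrt{31}\right) = -29167151 + 31 i \sqrt{31}$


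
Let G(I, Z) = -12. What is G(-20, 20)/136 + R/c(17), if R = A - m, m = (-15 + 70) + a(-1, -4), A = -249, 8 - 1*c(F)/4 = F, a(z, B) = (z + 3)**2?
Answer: 2591/306 ≈ 8.4673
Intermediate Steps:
a(z, B) = (3 + z)**2
c(F) = 32 - 4*F
m = 59 (m = (-15 + 70) + (3 - 1)**2 = 55 + 2**2 = 55 + 4 = 59)
R = -308 (R = -249 - 1*59 = -249 - 59 = -308)
G(-20, 20)/136 + R/c(17) = -12/136 - 308/(32 - 4*17) = -12*1/136 - 308/(32 - 68) = -3/34 - 308/(-36) = -3/34 - 308*(-1/36) = -3/34 + 77/9 = 2591/306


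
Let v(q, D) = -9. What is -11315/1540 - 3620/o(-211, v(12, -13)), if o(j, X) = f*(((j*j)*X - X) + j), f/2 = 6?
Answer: -2721370259/370423284 ≈ -7.3466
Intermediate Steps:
f = 12 (f = 2*6 = 12)
o(j, X) = -12*X + 12*j + 12*X*j**2 (o(j, X) = 12*(((j*j)*X - X) + j) = 12*((j**2*X - X) + j) = 12*((X*j**2 - X) + j) = 12*((-X + X*j**2) + j) = 12*(j - X + X*j**2) = -12*X + 12*j + 12*X*j**2)
-11315/1540 - 3620/o(-211, v(12, -13)) = -11315/1540 - 3620/(-12*(-9) + 12*(-211) + 12*(-9)*(-211)**2) = -11315*1/1540 - 3620/(108 - 2532 + 12*(-9)*44521) = -2263/308 - 3620/(108 - 2532 - 4808268) = -2263/308 - 3620/(-4810692) = -2263/308 - 3620*(-1/4810692) = -2263/308 + 905/1202673 = -2721370259/370423284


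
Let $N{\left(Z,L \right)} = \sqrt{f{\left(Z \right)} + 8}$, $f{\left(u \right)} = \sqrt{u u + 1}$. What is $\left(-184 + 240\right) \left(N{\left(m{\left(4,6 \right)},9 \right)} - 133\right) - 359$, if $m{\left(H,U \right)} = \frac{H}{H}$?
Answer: $-7807 + 56 \sqrt{8 + \sqrt{2}} \approx -7635.2$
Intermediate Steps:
$f{\left(u \right)} = \sqrt{1 + u^{2}}$ ($f{\left(u \right)} = \sqrt{u^{2} + 1} = \sqrt{1 + u^{2}}$)
$m{\left(H,U \right)} = 1$
$N{\left(Z,L \right)} = \sqrt{8 + \sqrt{1 + Z^{2}}}$ ($N{\left(Z,L \right)} = \sqrt{\sqrt{1 + Z^{2}} + 8} = \sqrt{8 + \sqrt{1 + Z^{2}}}$)
$\left(-184 + 240\right) \left(N{\left(m{\left(4,6 \right)},9 \right)} - 133\right) - 359 = \left(-184 + 240\right) \left(\sqrt{8 + \sqrt{1 + 1^{2}}} - 133\right) - 359 = 56 \left(\sqrt{8 + \sqrt{1 + 1}} - 133\right) - 359 = 56 \left(\sqrt{8 + \sqrt{2}} - 133\right) - 359 = 56 \left(-133 + \sqrt{8 + \sqrt{2}}\right) - 359 = \left(-7448 + 56 \sqrt{8 + \sqrt{2}}\right) - 359 = -7807 + 56 \sqrt{8 + \sqrt{2}}$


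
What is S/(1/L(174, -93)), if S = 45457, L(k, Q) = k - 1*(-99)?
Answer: 12409761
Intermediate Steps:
L(k, Q) = 99 + k (L(k, Q) = k + 99 = 99 + k)
S/(1/L(174, -93)) = 45457/(1/(99 + 174)) = 45457/(1/273) = 45457*273 = 12409761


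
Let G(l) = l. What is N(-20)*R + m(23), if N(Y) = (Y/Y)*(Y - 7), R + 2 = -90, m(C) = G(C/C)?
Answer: 2485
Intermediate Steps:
m(C) = 1 (m(C) = C/C = 1)
R = -92 (R = -2 - 90 = -92)
N(Y) = -7 + Y (N(Y) = 1*(-7 + Y) = -7 + Y)
N(-20)*R + m(23) = (-7 - 20)*(-92) + 1 = -27*(-92) + 1 = 2484 + 1 = 2485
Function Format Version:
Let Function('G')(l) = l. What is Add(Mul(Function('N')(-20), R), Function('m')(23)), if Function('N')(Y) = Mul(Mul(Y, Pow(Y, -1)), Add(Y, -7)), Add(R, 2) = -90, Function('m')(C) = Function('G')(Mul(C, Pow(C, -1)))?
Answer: 2485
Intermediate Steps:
Function('m')(C) = 1 (Function('m')(C) = Mul(C, Pow(C, -1)) = 1)
R = -92 (R = Add(-2, -90) = -92)
Function('N')(Y) = Add(-7, Y) (Function('N')(Y) = Mul(1, Add(-7, Y)) = Add(-7, Y))
Add(Mul(Function('N')(-20), R), Function('m')(23)) = Add(Mul(Add(-7, -20), -92), 1) = Add(Mul(-27, -92), 1) = Add(2484, 1) = 2485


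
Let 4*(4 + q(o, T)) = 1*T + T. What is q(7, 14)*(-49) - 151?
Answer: -298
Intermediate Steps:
q(o, T) = -4 + T/2 (q(o, T) = -4 + (1*T + T)/4 = -4 + (T + T)/4 = -4 + (2*T)/4 = -4 + T/2)
q(7, 14)*(-49) - 151 = (-4 + (½)*14)*(-49) - 151 = (-4 + 7)*(-49) - 151 = 3*(-49) - 151 = -147 - 151 = -298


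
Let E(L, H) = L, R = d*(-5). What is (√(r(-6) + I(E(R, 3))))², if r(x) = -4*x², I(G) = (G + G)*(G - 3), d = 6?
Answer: 1836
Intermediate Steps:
R = -30 (R = 6*(-5) = -30)
I(G) = 2*G*(-3 + G) (I(G) = (2*G)*(-3 + G) = 2*G*(-3 + G))
(√(r(-6) + I(E(R, 3))))² = (√(-4*(-6)² + 2*(-30)*(-3 - 30)))² = (√(-4*36 + 2*(-30)*(-33)))² = (√(-144 + 1980))² = (√1836)² = (6*√51)² = 1836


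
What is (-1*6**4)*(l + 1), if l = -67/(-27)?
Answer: -4512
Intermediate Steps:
l = 67/27 (l = -67*(-1/27) = 67/27 ≈ 2.4815)
(-1*6**4)*(l + 1) = (-1*6**4)*(67/27 + 1) = -1*1296*(94/27) = -1296*94/27 = -4512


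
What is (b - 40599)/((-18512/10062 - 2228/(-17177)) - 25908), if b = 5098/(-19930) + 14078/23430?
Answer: 420076375987439661/268089106178692040 ≈ 1.5669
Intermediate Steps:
b = 1611284/4669599 (b = 5098*(-1/19930) + 14078*(1/23430) = -2549/9965 + 7039/11715 = 1611284/4669599 ≈ 0.34506)
(b - 40599)/((-18512/10062 - 2228/(-17177)) - 25908) = (1611284/4669599 - 40599)/((-18512/10062 - 2228/(-17177)) - 25908) = -189579438517/(4669599*((-18512*1/10062 - 2228*(-1/17177)) - 25908)) = -189579438517/(4669599*((-712/387 + 2228/17177) - 25908)) = -189579438517/(4669599*(-11367788/6647499 - 25908)) = -189579438517/(4669599*(-172234771880/6647499)) = -189579438517/4669599*(-6647499/172234771880) = 420076375987439661/268089106178692040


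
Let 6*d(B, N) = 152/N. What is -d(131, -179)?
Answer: 76/537 ≈ 0.14153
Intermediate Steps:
d(B, N) = 76/(3*N) (d(B, N) = (152/N)/6 = 76/(3*N))
-d(131, -179) = -76/(3*(-179)) = -76*(-1)/(3*179) = -1*(-76/537) = 76/537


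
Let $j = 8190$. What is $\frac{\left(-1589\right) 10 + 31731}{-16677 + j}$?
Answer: $- \frac{15841}{8487} \approx -1.8665$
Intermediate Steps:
$\frac{\left(-1589\right) 10 + 31731}{-16677 + j} = \frac{\left(-1589\right) 10 + 31731}{-16677 + 8190} = \frac{-15890 + 31731}{-8487} = 15841 \left(- \frac{1}{8487}\right) = - \frac{15841}{8487}$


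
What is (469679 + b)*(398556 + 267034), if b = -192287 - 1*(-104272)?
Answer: 254031741760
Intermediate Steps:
b = -88015 (b = -192287 + 104272 = -88015)
(469679 + b)*(398556 + 267034) = (469679 - 88015)*(398556 + 267034) = 381664*665590 = 254031741760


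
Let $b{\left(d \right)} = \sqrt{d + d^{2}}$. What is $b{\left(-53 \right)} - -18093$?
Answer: $18093 + 2 \sqrt{689} \approx 18146.0$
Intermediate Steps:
$b{\left(-53 \right)} - -18093 = \sqrt{- 53 \left(1 - 53\right)} - -18093 = \sqrt{\left(-53\right) \left(-52\right)} + 18093 = \sqrt{2756} + 18093 = 2 \sqrt{689} + 18093 = 18093 + 2 \sqrt{689}$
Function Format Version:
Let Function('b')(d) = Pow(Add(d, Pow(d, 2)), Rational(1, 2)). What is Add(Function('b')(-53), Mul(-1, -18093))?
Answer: Add(18093, Mul(2, Pow(689, Rational(1, 2)))) ≈ 18146.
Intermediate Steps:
Add(Function('b')(-53), Mul(-1, -18093)) = Add(Pow(Mul(-53, Add(1, -53)), Rational(1, 2)), Mul(-1, -18093)) = Add(Pow(Mul(-53, -52), Rational(1, 2)), 18093) = Add(Pow(2756, Rational(1, 2)), 18093) = Add(Mul(2, Pow(689, Rational(1, 2))), 18093) = Add(18093, Mul(2, Pow(689, Rational(1, 2))))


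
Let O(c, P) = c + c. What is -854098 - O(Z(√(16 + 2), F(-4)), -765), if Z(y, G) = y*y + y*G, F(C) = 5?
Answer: -854134 - 30*√2 ≈ -8.5418e+5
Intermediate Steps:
Z(y, G) = y² + G*y
O(c, P) = 2*c
-854098 - O(Z(√(16 + 2), F(-4)), -765) = -854098 - 2*√(16 + 2)*(5 + √(16 + 2)) = -854098 - 2*√18*(5 + √18) = -854098 - 2*(3*√2)*(5 + 3*√2) = -854098 - 2*3*√2*(5 + 3*√2) = -854098 - 6*√2*(5 + 3*√2)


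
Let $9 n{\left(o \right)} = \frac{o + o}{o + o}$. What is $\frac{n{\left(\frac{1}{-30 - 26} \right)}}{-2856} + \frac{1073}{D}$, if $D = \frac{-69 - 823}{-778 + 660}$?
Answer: $\frac{813621341}{5731992} \approx 141.94$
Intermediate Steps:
$n{\left(o \right)} = \frac{1}{9}$ ($n{\left(o \right)} = \frac{\left(o + o\right) \frac{1}{o + o}}{9} = \frac{2 o \frac{1}{2 o}}{9} = \frac{1}{9} \cdot 1 = \frac{1}{9}$)
$D = \frac{446}{59}$ ($D = - \frac{892}{-118} = \left(-892\right) \left(- \frac{1}{118}\right) = \frac{446}{59} \approx 7.5593$)
$\frac{n{\left(\frac{1}{-30 - 26} \right)}}{-2856} + \frac{1073}{D} = \frac{1}{9 \left(-2856\right)} + \frac{1073}{\frac{446}{59}} = \frac{1}{9} \left(- \frac{1}{2856}\right) + 1073 \cdot \frac{59}{446} = - \frac{1}{25704} + \frac{63307}{446} = \frac{813621341}{5731992}$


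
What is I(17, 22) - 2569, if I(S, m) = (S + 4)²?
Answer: -2128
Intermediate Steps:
I(S, m) = (4 + S)²
I(17, 22) - 2569 = (4 + 17)² - 2569 = 21² - 2569 = 441 - 2569 = -2128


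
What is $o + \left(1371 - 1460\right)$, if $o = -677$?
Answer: $-766$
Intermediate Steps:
$o + \left(1371 - 1460\right) = -677 + \left(1371 - 1460\right) = -677 - 89 = -766$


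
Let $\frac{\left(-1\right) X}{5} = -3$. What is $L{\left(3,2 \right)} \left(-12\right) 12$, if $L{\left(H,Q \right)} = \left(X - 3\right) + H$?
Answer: $-2160$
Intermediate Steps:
$X = 15$ ($X = \left(-5\right) \left(-3\right) = 15$)
$L{\left(H,Q \right)} = 12 + H$ ($L{\left(H,Q \right)} = \left(15 - 3\right) + H = 12 + H$)
$L{\left(3,2 \right)} \left(-12\right) 12 = \left(12 + 3\right) \left(-12\right) 12 = 15 \left(-12\right) 12 = \left(-180\right) 12 = -2160$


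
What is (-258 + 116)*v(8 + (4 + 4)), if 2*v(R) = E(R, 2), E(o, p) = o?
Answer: -1136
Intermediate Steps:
v(R) = R/2
(-258 + 116)*v(8 + (4 + 4)) = (-258 + 116)*((8 + (4 + 4))/2) = -71*(8 + 8) = -71*16 = -142*8 = -1136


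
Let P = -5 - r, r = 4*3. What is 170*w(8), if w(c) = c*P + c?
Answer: -21760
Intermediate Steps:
r = 12
P = -17 (P = -5 - 1*12 = -5 - 12 = -17)
w(c) = -16*c (w(c) = c*(-17) + c = -17*c + c = -16*c)
170*w(8) = 170*(-16*8) = 170*(-128) = -21760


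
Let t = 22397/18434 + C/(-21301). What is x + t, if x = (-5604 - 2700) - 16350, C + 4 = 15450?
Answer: -9680512231703/392662634 ≈ -24654.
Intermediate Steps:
C = 15446 (C = -4 + 15450 = 15446)
t = 192346933/392662634 (t = 22397/18434 + 15446/(-21301) = 22397*(1/18434) + 15446*(-1/21301) = 22397/18434 - 15446/21301 = 192346933/392662634 ≈ 0.48985)
x = -24654 (x = -8304 - 16350 = -24654)
x + t = -24654 + 192346933/392662634 = -9680512231703/392662634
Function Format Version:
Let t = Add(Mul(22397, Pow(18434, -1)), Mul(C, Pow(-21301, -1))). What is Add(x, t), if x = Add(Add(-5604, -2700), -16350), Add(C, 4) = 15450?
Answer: Rational(-9680512231703, 392662634) ≈ -24654.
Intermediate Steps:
C = 15446 (C = Add(-4, 15450) = 15446)
t = Rational(192346933, 392662634) (t = Add(Mul(22397, Pow(18434, -1)), Mul(15446, Pow(-21301, -1))) = Add(Mul(22397, Rational(1, 18434)), Mul(15446, Rational(-1, 21301))) = Add(Rational(22397, 18434), Rational(-15446, 21301)) = Rational(192346933, 392662634) ≈ 0.48985)
x = -24654 (x = Add(-8304, -16350) = -24654)
Add(x, t) = Add(-24654, Rational(192346933, 392662634)) = Rational(-9680512231703, 392662634)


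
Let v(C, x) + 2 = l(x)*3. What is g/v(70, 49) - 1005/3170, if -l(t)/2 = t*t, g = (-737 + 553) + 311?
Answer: -1488263/4567336 ≈ -0.32585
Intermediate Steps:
g = 127 (g = -184 + 311 = 127)
l(t) = -2*t² (l(t) = -2*t*t = -2*t²)
v(C, x) = -2 - 6*x² (v(C, x) = -2 - 2*x²*3 = -2 - 6*x²)
g/v(70, 49) - 1005/3170 = 127/(-2 - 6*49²) - 1005/3170 = 127/(-2 - 6*2401) - 1005*1/3170 = 127/(-2 - 14406) - 201/634 = 127/(-14408) - 201/634 = 127*(-1/14408) - 201/634 = -127/14408 - 201/634 = -1488263/4567336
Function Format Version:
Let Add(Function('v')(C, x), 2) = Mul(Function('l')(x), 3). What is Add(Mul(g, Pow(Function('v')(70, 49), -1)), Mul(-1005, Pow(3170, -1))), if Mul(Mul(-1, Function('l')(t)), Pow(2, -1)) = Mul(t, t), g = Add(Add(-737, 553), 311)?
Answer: Rational(-1488263, 4567336) ≈ -0.32585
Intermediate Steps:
g = 127 (g = Add(-184, 311) = 127)
Function('l')(t) = Mul(-2, Pow(t, 2)) (Function('l')(t) = Mul(-2, Mul(t, t)) = Mul(-2, Pow(t, 2)))
Function('v')(C, x) = Add(-2, Mul(-6, Pow(x, 2))) (Function('v')(C, x) = Add(-2, Mul(Mul(-2, Pow(x, 2)), 3)) = Add(-2, Mul(-6, Pow(x, 2))))
Add(Mul(g, Pow(Function('v')(70, 49), -1)), Mul(-1005, Pow(3170, -1))) = Add(Mul(127, Pow(Add(-2, Mul(-6, Pow(49, 2))), -1)), Mul(-1005, Pow(3170, -1))) = Add(Mul(127, Pow(Add(-2, Mul(-6, 2401)), -1)), Mul(-1005, Rational(1, 3170))) = Add(Mul(127, Pow(Add(-2, -14406), -1)), Rational(-201, 634)) = Add(Mul(127, Pow(-14408, -1)), Rational(-201, 634)) = Add(Mul(127, Rational(-1, 14408)), Rational(-201, 634)) = Add(Rational(-127, 14408), Rational(-201, 634)) = Rational(-1488263, 4567336)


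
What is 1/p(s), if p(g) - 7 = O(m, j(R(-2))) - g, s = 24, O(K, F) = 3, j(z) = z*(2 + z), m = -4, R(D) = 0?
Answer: -1/14 ≈ -0.071429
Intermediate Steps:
p(g) = 10 - g (p(g) = 7 + (3 - g) = 10 - g)
1/p(s) = 1/(10 - 1*24) = 1/(10 - 24) = 1/(-14) = -1/14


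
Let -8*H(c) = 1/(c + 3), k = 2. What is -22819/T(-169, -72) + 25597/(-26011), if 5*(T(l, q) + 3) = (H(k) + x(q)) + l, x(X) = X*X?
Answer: -123828376203/5202173989 ≈ -23.803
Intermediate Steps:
H(c) = -1/(8*(3 + c)) (H(c) = -1/(8*(c + 3)) = -1/(8*(3 + c)))
x(X) = X**2
T(l, q) = -601/200 + l/5 + q**2/5 (T(l, q) = -3 + ((-1/(24 + 8*2) + q**2) + l)/5 = -3 + ((-1/(24 + 16) + q**2) + l)/5 = -3 + ((-1/40 + q**2) + l)/5 = -3 + (-1/40 + l + q**2)/5 = -3 + (-1/200 + l/5 + q**2/5) = -601/200 + l/5 + q**2/5)
-22819/T(-169, -72) + 25597/(-26011) = -22819/(-601/200 + (1/5)*(-169) + (1/5)*(-72)**2) + 25597/(-26011) = -22819/(-601/200 - 169/5 + (1/5)*5184) + 25597*(-1/26011) = -22819/(-601/200 - 169/5 + 5184/5) - 25597/26011 = -22819/199999/200 - 25597/26011 = -22819*200/199999 - 25597/26011 = -4563800/199999 - 25597/26011 = -123828376203/5202173989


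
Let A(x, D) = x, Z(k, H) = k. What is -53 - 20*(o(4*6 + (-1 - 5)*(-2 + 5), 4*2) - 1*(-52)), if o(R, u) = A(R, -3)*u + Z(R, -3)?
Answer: -2173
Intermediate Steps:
o(R, u) = R + R*u (o(R, u) = R*u + R = R + R*u)
-53 - 20*(o(4*6 + (-1 - 5)*(-2 + 5), 4*2) - 1*(-52)) = -53 - 20*((4*6 + (-1 - 5)*(-2 + 5))*(1 + 4*2) - 1*(-52)) = -53 - 20*((24 - 6*3)*(1 + 8) + 52) = -53 - 20*((24 - 18)*9 + 52) = -53 - 20*(6*9 + 52) = -53 - 20*(54 + 52) = -53 - 20*106 = -53 - 2120 = -2173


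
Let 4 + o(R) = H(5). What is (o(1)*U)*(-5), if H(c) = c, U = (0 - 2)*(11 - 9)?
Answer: 20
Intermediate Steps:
U = -4 (U = -2*2 = -4)
o(R) = 1 (o(R) = -4 + 5 = 1)
(o(1)*U)*(-5) = (1*(-4))*(-5) = -4*(-5) = 20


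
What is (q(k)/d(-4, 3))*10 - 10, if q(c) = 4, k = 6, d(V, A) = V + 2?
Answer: -30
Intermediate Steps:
d(V, A) = 2 + V
(q(k)/d(-4, 3))*10 - 10 = (4/(2 - 4))*10 - 10 = (4/(-2))*10 - 10 = (4*(-½))*10 - 10 = -2*10 - 10 = -20 - 10 = -30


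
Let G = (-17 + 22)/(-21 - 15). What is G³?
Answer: -125/46656 ≈ -0.0026792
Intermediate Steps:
G = -5/36 (G = 5/(-36) = 5*(-1/36) = -5/36 ≈ -0.13889)
G³ = (-5/36)³ = -125/46656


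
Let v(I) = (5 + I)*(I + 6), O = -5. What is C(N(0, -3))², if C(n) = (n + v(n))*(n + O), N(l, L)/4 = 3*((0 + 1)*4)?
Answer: 15657516900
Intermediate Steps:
v(I) = (5 + I)*(6 + I)
N(l, L) = 48 (N(l, L) = 4*(3*((0 + 1)*4)) = 4*(3*(1*4)) = 4*(3*4) = 4*12 = 48)
C(n) = (-5 + n)*(30 + n² + 12*n) (C(n) = (n + (30 + n² + 11*n))*(n - 5) = (30 + n² + 12*n)*(-5 + n) = (-5 + n)*(30 + n² + 12*n))
C(N(0, -3))² = (-150 + 48³ - 30*48 + 7*48²)² = (-150 + 110592 - 1440 + 7*2304)² = (-150 + 110592 - 1440 + 16128)² = 125130² = 15657516900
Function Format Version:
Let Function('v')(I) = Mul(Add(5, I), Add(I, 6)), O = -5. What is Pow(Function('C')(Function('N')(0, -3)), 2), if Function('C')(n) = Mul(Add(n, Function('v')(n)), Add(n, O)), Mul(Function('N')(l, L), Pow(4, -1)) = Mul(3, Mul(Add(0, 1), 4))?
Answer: 15657516900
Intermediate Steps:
Function('v')(I) = Mul(Add(5, I), Add(6, I))
Function('N')(l, L) = 48 (Function('N')(l, L) = Mul(4, Mul(3, Mul(Add(0, 1), 4))) = Mul(4, Mul(3, Mul(1, 4))) = Mul(4, Mul(3, 4)) = Mul(4, 12) = 48)
Function('C')(n) = Mul(Add(-5, n), Add(30, Pow(n, 2), Mul(12, n))) (Function('C')(n) = Mul(Add(n, Add(30, Pow(n, 2), Mul(11, n))), Add(n, -5)) = Mul(Add(30, Pow(n, 2), Mul(12, n)), Add(-5, n)) = Mul(Add(-5, n), Add(30, Pow(n, 2), Mul(12, n))))
Pow(Function('C')(Function('N')(0, -3)), 2) = Pow(Add(-150, Pow(48, 3), Mul(-30, 48), Mul(7, Pow(48, 2))), 2) = Pow(Add(-150, 110592, -1440, Mul(7, 2304)), 2) = Pow(Add(-150, 110592, -1440, 16128), 2) = Pow(125130, 2) = 15657516900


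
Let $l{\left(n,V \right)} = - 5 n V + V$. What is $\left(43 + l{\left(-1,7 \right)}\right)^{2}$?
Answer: $7225$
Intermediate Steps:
$l{\left(n,V \right)} = V - 5 V n$ ($l{\left(n,V \right)} = - 5 V n + V = V - 5 V n$)
$\left(43 + l{\left(-1,7 \right)}\right)^{2} = \left(43 + 7 \left(1 - -5\right)\right)^{2} = \left(43 + 7 \left(1 + 5\right)\right)^{2} = \left(43 + 7 \cdot 6\right)^{2} = \left(43 + 42\right)^{2} = 85^{2} = 7225$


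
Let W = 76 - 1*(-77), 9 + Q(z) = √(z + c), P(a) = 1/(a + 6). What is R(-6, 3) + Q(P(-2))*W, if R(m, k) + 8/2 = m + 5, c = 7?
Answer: -1382 + 153*√29/2 ≈ -970.04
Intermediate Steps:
R(m, k) = 1 + m (R(m, k) = -4 + (m + 5) = -4 + (5 + m) = 1 + m)
P(a) = 1/(6 + a)
Q(z) = -9 + √(7 + z) (Q(z) = -9 + √(z + 7) = -9 + √(7 + z))
W = 153 (W = 76 + 77 = 153)
R(-6, 3) + Q(P(-2))*W = (1 - 6) + (-9 + √(7 + 1/(6 - 2)))*153 = -5 + (-9 + √(7 + 1/4))*153 = -5 + (-9 + √(7 + ¼))*153 = -5 + (-9 + √(29/4))*153 = -5 + (-9 + √29/2)*153 = -5 + (-1377 + 153*√29/2) = -1382 + 153*√29/2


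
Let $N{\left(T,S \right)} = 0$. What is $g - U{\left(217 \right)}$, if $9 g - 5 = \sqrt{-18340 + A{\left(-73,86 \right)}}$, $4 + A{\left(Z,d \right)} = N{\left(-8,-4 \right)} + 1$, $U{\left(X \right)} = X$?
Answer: $- \frac{1948}{9} + \frac{i \sqrt{18343}}{9} \approx -216.44 + 15.048 i$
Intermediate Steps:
$A{\left(Z,d \right)} = -3$ ($A{\left(Z,d \right)} = -4 + \left(0 + 1\right) = -4 + 1 = -3$)
$g = \frac{5}{9} + \frac{i \sqrt{18343}}{9}$ ($g = \frac{5}{9} + \frac{\sqrt{-18340 - 3}}{9} = \frac{5}{9} + \frac{\sqrt{-18343}}{9} = \frac{5}{9} + \frac{i \sqrt{18343}}{9} \approx 0.55556 + 15.048 i$)
$g - U{\left(217 \right)} = \left(\frac{5}{9} + \frac{i \sqrt{18343}}{9}\right) - 217 = - \frac{1948}{9} + \frac{i \sqrt{18343}}{9}$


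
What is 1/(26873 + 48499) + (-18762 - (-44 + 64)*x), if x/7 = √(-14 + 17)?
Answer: -1414129463/75372 - 140*√3 ≈ -19005.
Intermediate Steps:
x = 7*√3 (x = 7*√(-14 + 17) = 7*√3 ≈ 12.124)
1/(26873 + 48499) + (-18762 - (-44 + 64)*x) = 1/(26873 + 48499) + (-18762 - (-44 + 64)*7*√3) = 1/75372 + (-18762 - 20*7*√3) = 1/75372 + (-18762 - 140*√3) = -1414129463/75372 - 140*√3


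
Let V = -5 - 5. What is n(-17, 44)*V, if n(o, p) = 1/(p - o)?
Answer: -10/61 ≈ -0.16393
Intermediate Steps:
V = -10
n(-17, 44)*V = -10/(44 - 1*(-17)) = -10/(44 + 17) = -10/61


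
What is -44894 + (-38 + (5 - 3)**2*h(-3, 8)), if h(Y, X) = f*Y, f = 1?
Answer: -44944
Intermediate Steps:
h(Y, X) = Y (h(Y, X) = 1*Y = Y)
-44894 + (-38 + (5 - 3)**2*h(-3, 8)) = -44894 + (-38 + (5 - 3)**2*(-3)) = -44894 + (-38 + 2**2*(-3)) = -44894 + (-38 + 4*(-3)) = -44894 + (-38 - 12) = -44894 - 50 = -44944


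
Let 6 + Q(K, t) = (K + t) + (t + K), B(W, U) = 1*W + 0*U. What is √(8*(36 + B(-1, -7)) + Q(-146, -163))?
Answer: 2*I*√86 ≈ 18.547*I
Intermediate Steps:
B(W, U) = W (B(W, U) = W + 0 = W)
Q(K, t) = -6 + 2*K + 2*t (Q(K, t) = -6 + ((K + t) + (t + K)) = -6 + ((K + t) + (K + t)) = -6 + (2*K + 2*t) = -6 + 2*K + 2*t)
√(8*(36 + B(-1, -7)) + Q(-146, -163)) = √(8*(36 - 1) + (-6 + 2*(-146) + 2*(-163))) = √(8*35 + (-6 - 292 - 326)) = √(280 - 624) = √(-344) = 2*I*√86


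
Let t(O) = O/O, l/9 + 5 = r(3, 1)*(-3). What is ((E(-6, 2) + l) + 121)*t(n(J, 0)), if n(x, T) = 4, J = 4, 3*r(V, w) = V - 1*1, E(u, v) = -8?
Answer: 50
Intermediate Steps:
r(V, w) = -⅓ + V/3 (r(V, w) = (V - 1*1)/3 = (V - 1)/3 = (-1 + V)/3 = -⅓ + V/3)
l = -63 (l = -45 + 9*((-⅓ + (⅓)*3)*(-3)) = -45 + 9*((-⅓ + 1)*(-3)) = -45 + 9*((⅔)*(-3)) = -45 + 9*(-2) = -45 - 18 = -63)
t(O) = 1
((E(-6, 2) + l) + 121)*t(n(J, 0)) = ((-8 - 63) + 121)*1 = (-71 + 121)*1 = 50*1 = 50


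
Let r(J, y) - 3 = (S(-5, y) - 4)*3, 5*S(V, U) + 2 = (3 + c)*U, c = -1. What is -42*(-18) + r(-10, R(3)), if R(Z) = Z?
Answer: 3747/5 ≈ 749.40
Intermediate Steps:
S(V, U) = -⅖ + 2*U/5 (S(V, U) = -⅖ + ((3 - 1)*U)/5 = -⅖ + (2*U)/5 = -⅖ + 2*U/5)
r(J, y) = -51/5 + 6*y/5 (r(J, y) = 3 + ((-⅖ + 2*y/5) - 4)*3 = 3 + (-22/5 + 2*y/5)*3 = 3 + (-66/5 + 6*y/5) = -51/5 + 6*y/5)
-42*(-18) + r(-10, R(3)) = -42*(-18) + (-51/5 + (6/5)*3) = 756 + (-51/5 + 18/5) = 756 - 33/5 = 3747/5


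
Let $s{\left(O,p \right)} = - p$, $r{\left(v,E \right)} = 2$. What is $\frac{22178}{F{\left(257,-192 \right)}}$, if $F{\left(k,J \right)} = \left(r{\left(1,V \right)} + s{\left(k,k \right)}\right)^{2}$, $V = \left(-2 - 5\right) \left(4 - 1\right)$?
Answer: $\frac{22178}{65025} \approx 0.34107$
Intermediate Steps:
$V = -21$ ($V = \left(-7\right) 3 = -21$)
$F{\left(k,J \right)} = \left(2 - k\right)^{2}$
$\frac{22178}{F{\left(257,-192 \right)}} = \frac{22178}{\left(-2 + 257\right)^{2}} = \frac{22178}{255^{2}} = \frac{22178}{65025}$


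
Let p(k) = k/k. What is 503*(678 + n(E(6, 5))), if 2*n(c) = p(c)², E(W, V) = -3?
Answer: 682571/2 ≈ 3.4129e+5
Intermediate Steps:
p(k) = 1
n(c) = ½ (n(c) = (½)*1² = (½)*1 = ½)
503*(678 + n(E(6, 5))) = 503*(678 + ½) = 503*(1357/2) = 682571/2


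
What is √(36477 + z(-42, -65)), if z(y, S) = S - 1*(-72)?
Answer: 2*√9121 ≈ 191.01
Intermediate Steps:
z(y, S) = 72 + S (z(y, S) = S + 72 = 72 + S)
√(36477 + z(-42, -65)) = √(36477 + (72 - 65)) = √(36477 + 7) = √36484 = 2*√9121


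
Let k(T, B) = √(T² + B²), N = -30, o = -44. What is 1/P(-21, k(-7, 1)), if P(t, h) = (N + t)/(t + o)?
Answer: 65/51 ≈ 1.2745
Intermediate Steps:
k(T, B) = √(B² + T²)
P(t, h) = (-30 + t)/(-44 + t) (P(t, h) = (-30 + t)/(t - 44) = (-30 + t)/(-44 + t))
1/P(-21, k(-7, 1)) = 1/((-30 - 21)/(-44 - 21)) = 1/(-51/(-65)) = 1/(-1/65*(-51)) = 1/(51/65) = 65/51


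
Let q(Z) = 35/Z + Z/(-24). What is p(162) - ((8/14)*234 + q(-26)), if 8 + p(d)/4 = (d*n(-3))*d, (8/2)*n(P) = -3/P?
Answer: 28477775/1092 ≈ 26079.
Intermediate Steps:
n(P) = -3/(4*P) (n(P) = (-3/P)/4 = -3/(4*P))
q(Z) = 35/Z - Z/24 (q(Z) = 35/Z + Z*(-1/24) = 35/Z - Z/24)
p(d) = -32 + d**2 (p(d) = -32 + 4*((d*(-3/4/(-3)))*d) = -32 + 4*((d*(-3/4*(-1/3)))*d) = -32 + 4*((d*(1/4))*d) = -32 + 4*((d/4)*d) = -32 + 4*(d**2/4) = -32 + d**2)
p(162) - ((8/14)*234 + q(-26)) = (-32 + 162**2) - ((8/14)*234 + (35/(-26) - 1/24*(-26))) = (-32 + 26244) - ((8*(1/14))*234 + (35*(-1/26) + 13/12)) = 26212 - ((4/7)*234 + (-35/26 + 13/12)) = 26212 - (936/7 - 41/156) = 26212 - 1*145729/1092 = 26212 - 145729/1092 = 28477775/1092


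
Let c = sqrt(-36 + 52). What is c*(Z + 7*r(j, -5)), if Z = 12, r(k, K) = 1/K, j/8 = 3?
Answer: 212/5 ≈ 42.400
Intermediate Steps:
j = 24 (j = 8*3 = 24)
c = 4 (c = sqrt(16) = 4)
c*(Z + 7*r(j, -5)) = 4*(12 + 7/(-5)) = 4*(12 + 7*(-1/5)) = 4*(12 - 7/5) = 4*(53/5) = 212/5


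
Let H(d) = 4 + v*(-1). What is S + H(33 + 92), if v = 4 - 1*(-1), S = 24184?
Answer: 24183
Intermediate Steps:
v = 5 (v = 4 + 1 = 5)
H(d) = -1 (H(d) = 4 + 5*(-1) = 4 - 5 = -1)
S + H(33 + 92) = 24184 - 1 = 24183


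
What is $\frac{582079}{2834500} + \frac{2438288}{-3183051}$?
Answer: $- \frac{5058540192971}{9022358059500} \approx -0.56067$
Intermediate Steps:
$\frac{582079}{2834500} + \frac{2438288}{-3183051} = 582079 \cdot \frac{1}{2834500} + 2438288 \left(- \frac{1}{3183051}\right) = \frac{582079}{2834500} - \frac{2438288}{3183051} = - \frac{5058540192971}{9022358059500}$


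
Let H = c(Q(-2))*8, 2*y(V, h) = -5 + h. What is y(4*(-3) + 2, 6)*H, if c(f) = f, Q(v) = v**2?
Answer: 16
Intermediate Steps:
y(V, h) = -5/2 + h/2 (y(V, h) = (-5 + h)/2 = -5/2 + h/2)
H = 32 (H = (-2)**2*8 = 4*8 = 32)
y(4*(-3) + 2, 6)*H = (-5/2 + (1/2)*6)*32 = (-5/2 + 3)*32 = (1/2)*32 = 16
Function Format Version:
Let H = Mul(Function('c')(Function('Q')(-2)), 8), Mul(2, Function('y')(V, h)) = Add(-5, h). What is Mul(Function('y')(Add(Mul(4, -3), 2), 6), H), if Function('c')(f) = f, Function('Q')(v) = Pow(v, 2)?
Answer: 16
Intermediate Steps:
Function('y')(V, h) = Add(Rational(-5, 2), Mul(Rational(1, 2), h)) (Function('y')(V, h) = Mul(Rational(1, 2), Add(-5, h)) = Add(Rational(-5, 2), Mul(Rational(1, 2), h)))
H = 32 (H = Mul(Pow(-2, 2), 8) = Mul(4, 8) = 32)
Mul(Function('y')(Add(Mul(4, -3), 2), 6), H) = Mul(Add(Rational(-5, 2), Mul(Rational(1, 2), 6)), 32) = Mul(Add(Rational(-5, 2), 3), 32) = Mul(Rational(1, 2), 32) = 16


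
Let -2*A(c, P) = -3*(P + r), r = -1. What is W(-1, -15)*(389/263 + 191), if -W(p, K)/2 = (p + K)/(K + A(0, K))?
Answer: -41536/263 ≈ -157.93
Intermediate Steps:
A(c, P) = -3/2 + 3*P/2 (A(c, P) = -(-3)*(P - 1)/2 = -(-3)*(-1 + P)/2 = -(3 - 3*P)/2 = -3/2 + 3*P/2)
W(p, K) = -2*(K + p)/(-3/2 + 5*K/2) (W(p, K) = -2*(p + K)/(K + (-3/2 + 3*K/2)) = -2*(K + p)/(-3/2 + 5*K/2))
W(-1, -15)*(389/263 + 191) = (4*(-1*(-15) - 1*(-1))/(-3 + 5*(-15)))*(389/263 + 191) = (4*(15 + 1)/(-3 - 75))*(389*(1/263) + 191) = (4*16/(-78))*(389/263 + 191) = (4*(-1/78)*16)*(50622/263) = -32/39*50622/263 = -41536/263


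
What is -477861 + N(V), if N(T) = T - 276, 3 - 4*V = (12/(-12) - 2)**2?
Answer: -956277/2 ≈ -4.7814e+5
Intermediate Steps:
V = -3/2 (V = 3/4 - (12/(-12) - 2)**2/4 = 3/4 - (12*(-1/12) - 2)**2/4 = 3/4 - (-1 - 2)**2/4 = 3/4 - 1/4*(-3)**2 = 3/4 - 1/4*9 = 3/4 - 9/4 = -3/2 ≈ -1.5000)
N(T) = -276 + T
-477861 + N(V) = -477861 + (-276 - 3/2) = -477861 - 555/2 = -956277/2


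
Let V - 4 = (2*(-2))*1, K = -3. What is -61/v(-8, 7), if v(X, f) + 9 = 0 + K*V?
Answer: 61/9 ≈ 6.7778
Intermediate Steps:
V = 0 (V = 4 + (2*(-2))*1 = 4 - 4*1 = 4 - 4 = 0)
v(X, f) = -9 (v(X, f) = -9 + (0 - 3*0) = -9 + (0 + 0) = -9 + 0 = -9)
-61/v(-8, 7) = -61/(-9) = -61*(-⅑) = 61/9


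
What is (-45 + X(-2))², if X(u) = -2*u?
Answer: 1681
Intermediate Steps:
(-45 + X(-2))² = (-45 - 2*(-2))² = (-45 + 4)² = (-41)² = 1681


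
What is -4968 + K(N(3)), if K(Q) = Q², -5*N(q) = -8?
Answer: -124136/25 ≈ -4965.4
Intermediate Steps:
N(q) = 8/5 (N(q) = -⅕*(-8) = 8/5)
-4968 + K(N(3)) = -4968 + (8/5)² = -4968 + 64/25 = -124136/25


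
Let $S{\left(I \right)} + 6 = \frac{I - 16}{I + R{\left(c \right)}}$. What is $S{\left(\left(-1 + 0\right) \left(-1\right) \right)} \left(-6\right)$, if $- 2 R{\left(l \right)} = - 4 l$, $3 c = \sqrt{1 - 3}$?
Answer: $\frac{1422}{17} - \frac{540 i \sqrt{2}}{17} \approx 83.647 - 44.922 i$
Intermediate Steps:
$c = \frac{i \sqrt{2}}{3}$ ($c = \frac{\sqrt{1 - 3}}{3} = \frac{\sqrt{-2}}{3} = \frac{i \sqrt{2}}{3} \approx 0.4714 i$)
$R{\left(l \right)} = 2 l$ ($R{\left(l \right)} = - \frac{\left(-4\right) l}{2} = 2 l$)
$S{\left(I \right)} = -6 + \frac{-16 + I}{I + \frac{2 i \sqrt{2}}{3}}$ ($S{\left(I \right)} = -6 + \frac{I - 16}{I + 2 \frac{i \sqrt{2}}{3}} = -6 + \frac{-16 + I}{I + \frac{2 i \sqrt{2}}{3}}$)
$S{\left(\left(-1 + 0\right) \left(-1\right) \right)} \left(-6\right) = \frac{3 \left(-16 - 5 \left(-1 + 0\right) \left(-1\right) - 4 i \sqrt{2}\right)}{3 \left(-1 + 0\right) \left(-1\right) + 2 i \sqrt{2}} \left(-6\right) = \frac{3 \left(-16 - 5 \left(\left(-1\right) \left(-1\right)\right) - 4 i \sqrt{2}\right)}{3 \left(\left(-1\right) \left(-1\right)\right) + 2 i \sqrt{2}} \left(-6\right) = \frac{3 \left(-16 - 5 - 4 i \sqrt{2}\right)}{3 \cdot 1 + 2 i \sqrt{2}} \left(-6\right) = \frac{3 \left(-16 - 5 - 4 i \sqrt{2}\right)}{3 + 2 i \sqrt{2}} \left(-6\right) = \frac{3 \left(-21 - 4 i \sqrt{2}\right)}{3 + 2 i \sqrt{2}} \left(-6\right) = - \frac{18 \left(-21 - 4 i \sqrt{2}\right)}{3 + 2 i \sqrt{2}}$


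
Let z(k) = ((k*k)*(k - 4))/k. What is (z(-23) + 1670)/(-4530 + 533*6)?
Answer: -2291/1332 ≈ -1.7200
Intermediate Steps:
z(k) = k*(-4 + k) (z(k) = (k**2*(-4 + k))/k = k*(-4 + k))
(z(-23) + 1670)/(-4530 + 533*6) = (-23*(-4 - 23) + 1670)/(-4530 + 533*6) = (-23*(-27) + 1670)/(-4530 + 3198) = (621 + 1670)/(-1332) = 2291*(-1/1332) = -2291/1332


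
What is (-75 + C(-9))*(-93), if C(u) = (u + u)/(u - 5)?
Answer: 47988/7 ≈ 6855.4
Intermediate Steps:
C(u) = 2*u/(-5 + u) (C(u) = (2*u)/(-5 + u) = 2*u/(-5 + u))
(-75 + C(-9))*(-93) = (-75 + 2*(-9)/(-5 - 9))*(-93) = (-75 + 2*(-9)/(-14))*(-93) = (-75 + 2*(-9)*(-1/14))*(-93) = (-75 + 9/7)*(-93) = -516/7*(-93) = 47988/7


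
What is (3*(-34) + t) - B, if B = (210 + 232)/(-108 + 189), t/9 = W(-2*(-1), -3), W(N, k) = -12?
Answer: -17452/81 ≈ -215.46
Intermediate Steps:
t = -108 (t = 9*(-12) = -108)
B = 442/81 ≈ 5.4568
(3*(-34) + t) - B = (3*(-34) - 108) - 1*442/81 = (-102 - 108) - 442/81 = -210 - 442/81 = -17452/81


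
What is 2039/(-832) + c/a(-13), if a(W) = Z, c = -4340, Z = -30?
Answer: 354971/2496 ≈ 142.22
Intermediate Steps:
a(W) = -30
2039/(-832) + c/a(-13) = 2039/(-832) - 4340/(-30) = 2039*(-1/832) - 4340*(-1/30) = -2039/832 + 434/3 = 354971/2496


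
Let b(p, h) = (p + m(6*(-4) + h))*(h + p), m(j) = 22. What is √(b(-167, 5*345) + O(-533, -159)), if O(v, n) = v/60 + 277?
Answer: I*√203077695/30 ≈ 475.02*I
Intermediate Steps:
b(p, h) = (22 + p)*(h + p) (b(p, h) = (p + 22)*(h + p) = (22 + p)*(h + p))
O(v, n) = 277 + v/60 (O(v, n) = v*(1/60) + 277 = v/60 + 277 = 277 + v/60)
√(b(-167, 5*345) + O(-533, -159)) = √(((-167)² + 22*(5*345) + 22*(-167) + (5*345)*(-167)) + (277 + (1/60)*(-533))) = √((27889 + 22*1725 - 3674 + 1725*(-167)) + (277 - 533/60)) = √((27889 + 37950 - 3674 - 288075) + 16087/60) = √(-225910 + 16087/60) = √(-13538513/60) = I*√203077695/30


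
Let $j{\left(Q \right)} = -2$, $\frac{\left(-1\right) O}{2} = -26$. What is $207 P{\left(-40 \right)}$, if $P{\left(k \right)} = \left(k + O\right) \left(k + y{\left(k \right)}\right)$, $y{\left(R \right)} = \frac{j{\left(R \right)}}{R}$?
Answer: $- \frac{496179}{5} \approx -99236.0$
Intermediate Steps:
$O = 52$ ($O = \left(-2\right) \left(-26\right) = 52$)
$y{\left(R \right)} = - \frac{2}{R}$
$P{\left(k \right)} = \left(52 + k\right) \left(k - \frac{2}{k}\right)$ ($P{\left(k \right)} = \left(k + 52\right) \left(k - \frac{2}{k}\right) = \left(52 + k\right) \left(k - \frac{2}{k}\right)$)
$207 P{\left(-40 \right)} = 207 \left(-2 + \left(-40\right)^{2} - \frac{104}{-40} + 52 \left(-40\right)\right) = 207 \left(-2 + 1600 - - \frac{13}{5} - 2080\right) = 207 \left(-2 + 1600 + \frac{13}{5} - 2080\right) = 207 \left(- \frac{2397}{5}\right) = - \frac{496179}{5}$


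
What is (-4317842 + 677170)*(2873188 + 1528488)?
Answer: -16025058566272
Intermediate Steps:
(-4317842 + 677170)*(2873188 + 1528488) = -3640672*4401676 = -16025058566272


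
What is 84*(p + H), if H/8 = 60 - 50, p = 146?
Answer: 18984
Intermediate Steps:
H = 80 (H = 8*(60 - 50) = 8*10 = 80)
84*(p + H) = 84*(146 + 80) = 84*226 = 18984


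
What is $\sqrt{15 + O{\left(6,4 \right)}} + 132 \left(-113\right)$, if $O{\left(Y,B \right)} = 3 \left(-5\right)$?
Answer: $-14916$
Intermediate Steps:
$O{\left(Y,B \right)} = -15$
$\sqrt{15 + O{\left(6,4 \right)}} + 132 \left(-113\right) = \sqrt{15 - 15} + 132 \left(-113\right) = \sqrt{0} - 14916 = 0 - 14916 = -14916$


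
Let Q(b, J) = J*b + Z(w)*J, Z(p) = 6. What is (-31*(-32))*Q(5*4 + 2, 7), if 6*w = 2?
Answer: 194432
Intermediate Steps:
w = 1/3 (w = (1/6)*2 = 1/3 ≈ 0.33333)
Q(b, J) = 6*J + J*b (Q(b, J) = J*b + 6*J = 6*J + J*b)
(-31*(-32))*Q(5*4 + 2, 7) = (-31*(-32))*(7*(6 + (5*4 + 2))) = 992*(7*(6 + (20 + 2))) = 992*(7*(6 + 22)) = 992*(7*28) = 992*196 = 194432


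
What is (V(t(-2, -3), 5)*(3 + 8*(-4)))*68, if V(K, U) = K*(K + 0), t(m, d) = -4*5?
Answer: -788800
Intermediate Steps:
t(m, d) = -20
V(K, U) = K² (V(K, U) = K*K = K²)
(V(t(-2, -3), 5)*(3 + 8*(-4)))*68 = ((-20)²*(3 + 8*(-4)))*68 = (400*(3 - 32))*68 = (400*(-29))*68 = -11600*68 = -788800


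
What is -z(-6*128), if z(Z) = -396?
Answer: 396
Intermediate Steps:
-z(-6*128) = -1*(-396) = 396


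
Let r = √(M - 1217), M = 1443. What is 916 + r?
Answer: 916 + √226 ≈ 931.03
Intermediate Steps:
r = √226 (r = √(1443 - 1217) = √226 ≈ 15.033)
916 + r = 916 + √226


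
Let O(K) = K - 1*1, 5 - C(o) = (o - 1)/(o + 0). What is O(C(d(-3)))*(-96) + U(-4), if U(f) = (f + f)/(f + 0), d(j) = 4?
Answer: -310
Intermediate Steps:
C(o) = 5 - (-1 + o)/o (C(o) = 5 - (o - 1)/(o + 0) = 5 - (-1 + o)/o)
U(f) = 2 (U(f) = (2*f)/f = 2)
O(K) = -1 + K (O(K) = K - 1 = -1 + K)
O(C(d(-3)))*(-96) + U(-4) = (-1 + (4 + 1/4))*(-96) + 2 = (-1 + (4 + ¼))*(-96) + 2 = (-1 + 17/4)*(-96) + 2 = (13/4)*(-96) + 2 = -312 + 2 = -310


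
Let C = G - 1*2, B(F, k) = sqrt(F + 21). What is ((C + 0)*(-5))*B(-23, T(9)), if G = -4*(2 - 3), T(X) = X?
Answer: -10*I*sqrt(2) ≈ -14.142*I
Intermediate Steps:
G = 4 (G = -4*(-1) = 4)
B(F, k) = sqrt(21 + F)
C = 2 (C = 4 - 1*2 = 4 - 2 = 2)
((C + 0)*(-5))*B(-23, T(9)) = ((2 + 0)*(-5))*sqrt(21 - 23) = (2*(-5))*sqrt(-2) = -10*I*sqrt(2)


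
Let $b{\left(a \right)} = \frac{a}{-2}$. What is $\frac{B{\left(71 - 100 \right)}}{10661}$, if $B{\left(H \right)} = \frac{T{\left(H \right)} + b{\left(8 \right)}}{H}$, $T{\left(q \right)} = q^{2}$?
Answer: $- \frac{837}{309169} \approx -0.0027073$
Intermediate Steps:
$b{\left(a \right)} = - \frac{a}{2}$ ($b{\left(a \right)} = a \left(- \frac{1}{2}\right) = - \frac{a}{2}$)
$B{\left(H \right)} = \frac{-4 + H^{2}}{H}$ ($B{\left(H \right)} = \frac{H^{2} - 4}{H} = \frac{-4 + H^{2}}{H}$)
$\frac{B{\left(71 - 100 \right)}}{10661} = \frac{\left(71 - 100\right) - \frac{4}{71 - 100}}{10661} = \left(-29 - \frac{4}{-29}\right) \frac{1}{10661} = \left(-29 - - \frac{4}{29}\right) \frac{1}{10661} = \left(-29 + \frac{4}{29}\right) \frac{1}{10661} = \left(- \frac{837}{29}\right) \frac{1}{10661} = - \frac{837}{309169}$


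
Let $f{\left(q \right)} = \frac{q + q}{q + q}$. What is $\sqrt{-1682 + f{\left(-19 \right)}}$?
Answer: $41 i \approx 41.0 i$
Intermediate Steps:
$f{\left(q \right)} = 1$ ($f{\left(q \right)} = \frac{2 q}{2 q} = 2 q \frac{1}{2 q} = 1$)
$\sqrt{-1682 + f{\left(-19 \right)}} = \sqrt{-1682 + 1} = \sqrt{-1681} = 41 i$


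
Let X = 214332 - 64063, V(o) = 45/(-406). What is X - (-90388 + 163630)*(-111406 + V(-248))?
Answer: 1656430597708/203 ≈ 8.1598e+9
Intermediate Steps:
V(o) = -45/406 (V(o) = 45*(-1/406) = -45/406)
X = 150269
X - (-90388 + 163630)*(-111406 + V(-248)) = 150269 - (-90388 + 163630)*(-111406 - 45/406) = 150269 - 73242*(-45230881)/406 = 150269 - 1*(-1656400093101/203) = 150269 + 1656400093101/203 = 1656430597708/203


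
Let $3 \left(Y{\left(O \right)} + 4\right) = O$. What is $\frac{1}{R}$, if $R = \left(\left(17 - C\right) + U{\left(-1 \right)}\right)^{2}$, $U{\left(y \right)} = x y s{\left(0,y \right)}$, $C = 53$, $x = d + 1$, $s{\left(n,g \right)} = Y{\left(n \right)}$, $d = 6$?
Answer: $\frac{1}{64} \approx 0.015625$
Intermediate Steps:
$Y{\left(O \right)} = -4 + \frac{O}{3}$
$s{\left(n,g \right)} = -4 + \frac{n}{3}$
$x = 7$ ($x = 6 + 1 = 7$)
$U{\left(y \right)} = - 28 y$ ($U{\left(y \right)} = 7 y \left(-4 + \frac{1}{3} \cdot 0\right) = 7 y \left(-4 + 0\right) = 7 y \left(-4\right) = - 28 y$)
$R = 64$ ($R = \left(\left(17 - 53\right) - -28\right)^{2} = \left(\left(17 - 53\right) + 28\right)^{2} = \left(-36 + 28\right)^{2} = \left(-8\right)^{2} = 64$)
$\frac{1}{R} = \frac{1}{64}$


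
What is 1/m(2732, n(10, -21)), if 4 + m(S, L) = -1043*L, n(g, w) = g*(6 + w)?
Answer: 1/156446 ≈ 6.3920e-6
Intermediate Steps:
m(S, L) = -4 - 1043*L
1/m(2732, n(10, -21)) = 1/(-4 - 10430*(6 - 21)) = 1/(-4 - 10430*(-15)) = 1/(-4 - 1043*(-150)) = 1/(-4 + 156450) = 1/156446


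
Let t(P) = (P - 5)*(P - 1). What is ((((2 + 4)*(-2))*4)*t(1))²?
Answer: 0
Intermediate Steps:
t(P) = (-1 + P)*(-5 + P) (t(P) = (-5 + P)*(-1 + P) = (-1 + P)*(-5 + P))
((((2 + 4)*(-2))*4)*t(1))² = ((((2 + 4)*(-2))*4)*(5 + 1² - 6*1))² = (((6*(-2))*4)*(5 + 1 - 6))² = (-12*4*0)² = (-48*0)² = 0² = 0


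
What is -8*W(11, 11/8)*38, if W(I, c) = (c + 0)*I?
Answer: -4598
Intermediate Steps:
W(I, c) = I*c (W(I, c) = c*I = I*c)
-8*W(11, 11/8)*38 = -88*11/8*38 = -8*121/8*38 = -121*38 = -4598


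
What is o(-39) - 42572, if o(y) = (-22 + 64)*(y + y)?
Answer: -45848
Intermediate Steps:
o(y) = 84*y (o(y) = 42*(2*y) = 84*y)
o(-39) - 42572 = 84*(-39) - 42572 = -3276 - 42572 = -45848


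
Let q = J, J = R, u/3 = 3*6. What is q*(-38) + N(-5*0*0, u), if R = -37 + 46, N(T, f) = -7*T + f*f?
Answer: 2574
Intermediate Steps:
u = 54 (u = 3*(3*6) = 3*18 = 54)
N(T, f) = f**2 - 7*T (N(T, f) = -7*T + f**2 = f**2 - 7*T)
R = 9
J = 9
q = 9
q*(-38) + N(-5*0*0, u) = 9*(-38) + (54**2 - 7*(-5*0)*0) = -342 + (2916 - 0*0) = -342 + (2916 - 7*0) = -342 + (2916 + 0) = -342 + 2916 = 2574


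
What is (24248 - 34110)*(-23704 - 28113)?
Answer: 511019254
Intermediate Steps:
(24248 - 34110)*(-23704 - 28113) = -9862*(-51817) = 511019254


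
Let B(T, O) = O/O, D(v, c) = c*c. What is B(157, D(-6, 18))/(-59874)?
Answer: -1/59874 ≈ -1.6702e-5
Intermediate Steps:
D(v, c) = c²
B(T, O) = 1
B(157, D(-6, 18))/(-59874) = 1/(-59874) = 1*(-1/59874) = -1/59874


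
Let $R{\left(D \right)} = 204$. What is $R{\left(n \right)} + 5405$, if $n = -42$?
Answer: $5609$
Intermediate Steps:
$R{\left(n \right)} + 5405 = 204 + 5405 = 5609$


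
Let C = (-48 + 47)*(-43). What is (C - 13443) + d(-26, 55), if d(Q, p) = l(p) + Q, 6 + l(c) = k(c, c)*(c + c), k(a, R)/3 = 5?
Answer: -11782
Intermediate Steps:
C = 43 (C = -1*(-43) = 43)
k(a, R) = 15 (k(a, R) = 3*5 = 15)
l(c) = -6 + 30*c (l(c) = -6 + 15*(c + c) = -6 + 15*(2*c) = -6 + 30*c)
d(Q, p) = -6 + Q + 30*p (d(Q, p) = (-6 + 30*p) + Q = -6 + Q + 30*p)
(C - 13443) + d(-26, 55) = (43 - 13443) + (-6 - 26 + 30*55) = -13400 + (-6 - 26 + 1650) = -13400 + 1618 = -11782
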